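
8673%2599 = 876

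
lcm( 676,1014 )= 2028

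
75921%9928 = 6425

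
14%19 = 14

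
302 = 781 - 479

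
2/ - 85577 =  - 1 +85575/85577 = - 0.00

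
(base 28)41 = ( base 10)113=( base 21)58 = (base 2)1110001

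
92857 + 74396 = 167253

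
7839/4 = 1959 + 3/4 = 1959.75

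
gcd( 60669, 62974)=1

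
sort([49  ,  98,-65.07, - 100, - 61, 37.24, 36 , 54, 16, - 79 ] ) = [-100, - 79, - 65.07, - 61, 16, 36 , 37.24, 49 , 54, 98] 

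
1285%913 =372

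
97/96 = 97/96 = 1.01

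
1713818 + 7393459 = 9107277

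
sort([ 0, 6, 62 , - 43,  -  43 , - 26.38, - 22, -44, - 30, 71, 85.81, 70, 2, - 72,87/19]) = [ - 72,-44,-43, - 43,- 30, - 26.38, -22,0, 2, 87/19, 6, 62,70, 71, 85.81 ] 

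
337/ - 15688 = -337/15688 =-0.02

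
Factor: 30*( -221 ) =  - 2^1*3^1*5^1 * 13^1*17^1 = - 6630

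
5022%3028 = 1994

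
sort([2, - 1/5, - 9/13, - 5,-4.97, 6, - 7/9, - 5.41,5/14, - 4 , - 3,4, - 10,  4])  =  [ - 10,-5.41, - 5,-4.97, - 4, - 3, - 7/9, - 9/13 , - 1/5, 5/14, 2, 4,4, 6]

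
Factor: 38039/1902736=2^( - 4)*11^( - 1 )*19^( - 1 )*569^( - 1) * 38039^1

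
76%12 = 4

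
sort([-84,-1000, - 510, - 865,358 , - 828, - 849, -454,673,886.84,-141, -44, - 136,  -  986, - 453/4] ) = [ - 1000,-986, - 865,  -  849, - 828, - 510,  -  454, - 141, -136, - 453/4, - 84, - 44, 358, 673,886.84 ] 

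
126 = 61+65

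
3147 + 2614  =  5761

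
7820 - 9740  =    -  1920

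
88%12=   4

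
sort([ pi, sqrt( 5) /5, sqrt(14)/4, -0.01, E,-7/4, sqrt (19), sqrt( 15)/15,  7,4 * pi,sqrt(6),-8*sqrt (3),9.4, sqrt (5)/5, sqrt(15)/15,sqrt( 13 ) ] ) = [  -  8*sqrt( 3 ),  -  7/4,  -  0.01, sqrt( 15)/15, sqrt( 15) /15, sqrt( 5) /5,sqrt( 5 )/5, sqrt(14 ) /4  ,  sqrt(6 ),E,pi, sqrt( 13 ), sqrt ( 19), 7, 9.4, 4*pi]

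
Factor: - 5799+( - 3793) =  - 2^3*11^1*109^1 = - 9592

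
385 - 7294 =-6909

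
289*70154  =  20274506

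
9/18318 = 3/6106= 0.00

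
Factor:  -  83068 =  - 2^2*19^1*1093^1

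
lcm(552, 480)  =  11040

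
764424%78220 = 60444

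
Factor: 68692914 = 2^1 *3^3*1272091^1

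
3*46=138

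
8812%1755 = 37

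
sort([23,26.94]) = [ 23,26.94] 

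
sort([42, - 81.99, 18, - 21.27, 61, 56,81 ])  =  [  -  81.99, - 21.27,  18,42, 56,61,81 ]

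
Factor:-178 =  - 2^1 *89^1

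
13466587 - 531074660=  - 517608073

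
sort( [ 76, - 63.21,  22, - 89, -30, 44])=[ - 89, - 63.21, - 30, 22,44,76]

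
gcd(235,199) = 1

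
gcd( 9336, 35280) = 24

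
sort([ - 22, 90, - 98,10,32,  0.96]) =[ - 98 , - 22,0.96,10 , 32, 90 ] 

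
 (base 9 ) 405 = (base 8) 511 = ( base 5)2304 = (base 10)329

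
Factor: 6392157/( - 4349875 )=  - 3^1*5^( - 3 )*17^( - 1)*23^( - 1 ) * 37^1*89^( - 1 ) * 57587^1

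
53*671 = 35563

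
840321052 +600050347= 1440371399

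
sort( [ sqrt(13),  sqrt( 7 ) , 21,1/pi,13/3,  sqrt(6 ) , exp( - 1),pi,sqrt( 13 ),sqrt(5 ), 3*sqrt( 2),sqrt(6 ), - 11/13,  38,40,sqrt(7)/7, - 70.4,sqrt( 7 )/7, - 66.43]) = [  -  70.4, - 66.43, - 11/13, 1/pi,exp( - 1),sqrt( 7)/7, sqrt( 7 ) /7,  sqrt( 5 ),  sqrt(6),sqrt(6),sqrt( 7),pi,sqrt( 13),sqrt( 13),3  *sqrt (2 ),13/3,21,38,40 ] 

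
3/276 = 1/92 = 0.01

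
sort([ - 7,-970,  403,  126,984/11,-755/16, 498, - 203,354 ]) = [ - 970 , - 203,-755/16, - 7,984/11,126, 354,  403, 498]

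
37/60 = 37/60 = 0.62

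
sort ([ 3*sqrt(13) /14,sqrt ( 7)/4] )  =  [ sqrt( 7 )/4,3*sqrt(13 ) /14] 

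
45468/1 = 45468 = 45468.00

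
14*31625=442750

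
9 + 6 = 15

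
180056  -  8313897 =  - 8133841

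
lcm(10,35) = 70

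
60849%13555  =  6629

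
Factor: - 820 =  - 2^2*5^1*41^1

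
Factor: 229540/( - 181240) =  - 2^( - 1 )*197^( - 1)*499^1 =- 499/394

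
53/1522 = 53/1522 = 0.03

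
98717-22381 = 76336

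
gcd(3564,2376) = 1188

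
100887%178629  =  100887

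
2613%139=111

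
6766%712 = 358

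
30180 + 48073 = 78253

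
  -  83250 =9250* ( - 9)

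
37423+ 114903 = 152326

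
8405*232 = 1949960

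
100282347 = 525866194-425583847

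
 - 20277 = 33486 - 53763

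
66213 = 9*7357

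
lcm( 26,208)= 208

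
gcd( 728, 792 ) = 8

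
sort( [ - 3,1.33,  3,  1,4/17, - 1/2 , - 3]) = [ - 3, - 3,  -  1/2, 4/17,  1,1.33,3]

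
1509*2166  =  3268494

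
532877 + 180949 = 713826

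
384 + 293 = 677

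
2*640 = 1280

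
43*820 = 35260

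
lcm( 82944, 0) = 0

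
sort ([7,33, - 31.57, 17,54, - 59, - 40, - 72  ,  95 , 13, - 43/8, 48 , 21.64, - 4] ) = [- 72,- 59, - 40,-31.57, - 43/8,-4, 7, 13, 17,21.64,33,  48,54 , 95] 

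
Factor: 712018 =2^1*577^1*617^1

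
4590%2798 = 1792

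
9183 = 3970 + 5213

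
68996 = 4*17249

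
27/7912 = 27/7912 =0.00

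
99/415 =99/415 = 0.24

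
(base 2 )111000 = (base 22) 2C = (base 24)28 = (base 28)20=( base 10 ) 56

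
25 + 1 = 26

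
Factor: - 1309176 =-2^3*3^3*11^1*19^1 * 29^1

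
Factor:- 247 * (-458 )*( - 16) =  - 1810016 = - 2^5*13^1 * 19^1 * 229^1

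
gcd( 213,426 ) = 213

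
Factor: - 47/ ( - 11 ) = 11^( - 1) * 47^1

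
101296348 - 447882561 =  - 346586213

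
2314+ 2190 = 4504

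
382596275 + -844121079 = -461524804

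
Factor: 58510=2^1 * 5^1 * 5851^1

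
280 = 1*280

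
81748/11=81748/11 = 7431.64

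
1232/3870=616/1935= 0.32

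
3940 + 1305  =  5245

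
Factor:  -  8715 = -3^1 * 5^1*7^1*83^1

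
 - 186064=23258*( -8) 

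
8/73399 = 8/73399 =0.00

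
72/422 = 36/211  =  0.17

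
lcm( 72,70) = 2520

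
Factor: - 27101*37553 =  - 1017723853 = - 17^1*41^1 * 47^2*661^1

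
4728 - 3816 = 912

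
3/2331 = 1/777 = 0.00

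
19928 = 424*47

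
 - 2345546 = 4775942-7121488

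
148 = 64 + 84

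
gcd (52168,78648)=8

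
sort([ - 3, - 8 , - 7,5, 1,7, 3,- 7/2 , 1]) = [-8, - 7,-7/2, - 3,  1 , 1,3,5 , 7] 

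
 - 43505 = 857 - 44362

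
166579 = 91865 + 74714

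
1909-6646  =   - 4737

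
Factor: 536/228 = 2^1*3^( - 1 )*  19^( - 1) * 67^1   =  134/57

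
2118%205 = 68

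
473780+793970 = 1267750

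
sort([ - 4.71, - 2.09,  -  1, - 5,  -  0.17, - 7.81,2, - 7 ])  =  [ - 7.81, - 7, - 5, - 4.71, - 2.09, - 1, - 0.17,2]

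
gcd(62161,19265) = 1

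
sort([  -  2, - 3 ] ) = [ - 3, - 2]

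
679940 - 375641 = 304299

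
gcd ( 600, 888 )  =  24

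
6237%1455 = 417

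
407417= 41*9937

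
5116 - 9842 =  - 4726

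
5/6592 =5/6592 = 0.00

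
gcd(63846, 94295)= 1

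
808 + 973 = 1781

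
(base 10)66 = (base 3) 2110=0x42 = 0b1000010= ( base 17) 3f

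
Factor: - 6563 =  - 6563^1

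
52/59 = 52/59 = 0.88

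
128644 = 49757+78887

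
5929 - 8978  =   - 3049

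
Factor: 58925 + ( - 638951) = -2^1*3^1 * 96671^1 = - 580026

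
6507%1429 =791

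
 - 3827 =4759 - 8586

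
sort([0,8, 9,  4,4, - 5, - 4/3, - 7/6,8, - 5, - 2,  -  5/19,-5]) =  [ - 5, - 5, - 5, - 2, -4/3, - 7/6,- 5/19,0,4,4,8,8,9 ] 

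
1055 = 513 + 542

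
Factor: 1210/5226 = 605/2613 = 3^( - 1)*5^1*11^2 * 13^( - 1 ) * 67^ ( - 1 ) 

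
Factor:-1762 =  -2^1*881^1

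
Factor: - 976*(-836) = 815936 = 2^6*11^1*19^1* 61^1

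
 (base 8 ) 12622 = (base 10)5522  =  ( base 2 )1010110010010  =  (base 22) B90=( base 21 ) CAK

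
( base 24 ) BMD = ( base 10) 6877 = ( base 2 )1101011011101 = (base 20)H3H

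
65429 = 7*9347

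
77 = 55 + 22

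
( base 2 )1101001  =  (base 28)3L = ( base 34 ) 33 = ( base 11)96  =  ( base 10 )105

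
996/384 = 2 + 19/32= 2.59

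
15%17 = 15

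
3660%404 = 24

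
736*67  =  49312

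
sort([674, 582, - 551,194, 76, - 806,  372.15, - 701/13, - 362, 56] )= [-806,  -  551, - 362, - 701/13 , 56,76, 194,372.15,582,674]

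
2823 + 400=3223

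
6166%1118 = 576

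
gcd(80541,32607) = 9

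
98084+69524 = 167608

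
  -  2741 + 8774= 6033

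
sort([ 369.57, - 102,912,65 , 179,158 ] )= [ - 102, 65, 158, 179,  369.57, 912] 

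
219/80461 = 219/80461 = 0.00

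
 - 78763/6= - 78763/6 = - 13127.17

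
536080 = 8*67010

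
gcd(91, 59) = 1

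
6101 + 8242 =14343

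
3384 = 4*846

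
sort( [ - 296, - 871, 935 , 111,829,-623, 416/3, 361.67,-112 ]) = [-871,-623 , - 296,-112 , 111 , 416/3,361.67,829,935]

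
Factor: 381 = 3^1*127^1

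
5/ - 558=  - 5/558  =  -0.01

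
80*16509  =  1320720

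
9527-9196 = 331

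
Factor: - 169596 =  - 2^2*3^2*7^1*673^1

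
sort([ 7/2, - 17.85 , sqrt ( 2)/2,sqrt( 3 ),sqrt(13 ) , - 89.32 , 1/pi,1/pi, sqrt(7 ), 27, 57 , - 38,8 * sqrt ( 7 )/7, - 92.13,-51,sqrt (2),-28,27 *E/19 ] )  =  [-92.13 , - 89.32, - 51, - 38, - 28, - 17.85,  1/pi,1/pi, sqrt ( 2 )/2, sqrt(2),  sqrt( 3 ), sqrt(7) , 8*sqrt( 7)/7,  7/2, sqrt( 13),27*E/19,27,57] 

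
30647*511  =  15660617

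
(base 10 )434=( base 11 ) 365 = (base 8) 662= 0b110110010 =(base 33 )D5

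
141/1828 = 141/1828= 0.08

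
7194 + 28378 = 35572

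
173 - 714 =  - 541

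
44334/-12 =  - 3695 + 1/2= - 3694.50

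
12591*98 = 1233918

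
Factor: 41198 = 2^1*20599^1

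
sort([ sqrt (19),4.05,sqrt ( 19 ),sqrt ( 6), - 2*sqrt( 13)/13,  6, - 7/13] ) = [-2*sqrt( 13)/13,- 7/13,sqrt( 6 ), 4.05 , sqrt(19), sqrt (19), 6]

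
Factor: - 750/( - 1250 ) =3^1*5^( - 1) = 3/5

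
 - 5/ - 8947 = 5/8947 = 0.00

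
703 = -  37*( - 19)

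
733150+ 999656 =1732806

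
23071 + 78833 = 101904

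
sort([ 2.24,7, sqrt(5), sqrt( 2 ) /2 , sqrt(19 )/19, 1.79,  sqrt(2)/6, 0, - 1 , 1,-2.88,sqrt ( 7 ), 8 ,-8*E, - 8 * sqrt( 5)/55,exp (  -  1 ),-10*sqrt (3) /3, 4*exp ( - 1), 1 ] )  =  [  -  8*E, - 10 * sqrt( 3 ) /3,  -  2.88, - 1,-8*sqrt( 5)/55,0, sqrt( 19 )/19, sqrt( 2)/6,exp(- 1 ),sqrt( 2)/2,  1,1,  4*exp(-1),1.79, sqrt( 5),2.24, sqrt ( 7 ), 7, 8] 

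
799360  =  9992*80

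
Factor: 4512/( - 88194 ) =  - 752/14699 = - 2^4*47^1*14699^( - 1 ) 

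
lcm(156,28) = 1092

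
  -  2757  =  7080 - 9837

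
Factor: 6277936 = 2^4*7^1*56053^1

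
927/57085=927/57085=0.02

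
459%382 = 77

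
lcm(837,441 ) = 41013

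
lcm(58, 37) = 2146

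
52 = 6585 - 6533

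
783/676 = 783/676 = 1.16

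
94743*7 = 663201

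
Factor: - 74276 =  - 2^2 * 31^1*599^1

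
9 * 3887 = 34983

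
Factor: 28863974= 2^1*14431987^1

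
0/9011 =0 = 0.00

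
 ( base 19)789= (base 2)101010000000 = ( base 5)41223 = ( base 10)2688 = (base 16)a80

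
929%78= 71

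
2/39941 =2/39941 = 0.00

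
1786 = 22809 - 21023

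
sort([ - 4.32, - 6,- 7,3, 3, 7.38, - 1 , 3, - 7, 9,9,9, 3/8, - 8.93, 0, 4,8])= [ -8.93,  -  7,- 7, - 6, - 4.32  , - 1, 0,  3/8 , 3, 3, 3, 4, 7.38, 8,9, 9, 9 ] 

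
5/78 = 5/78 = 0.06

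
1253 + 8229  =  9482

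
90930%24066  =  18732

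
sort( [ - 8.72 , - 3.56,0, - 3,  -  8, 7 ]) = [ - 8.72,- 8, - 3.56, - 3, 0,7 ]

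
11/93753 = 1/8523 =0.00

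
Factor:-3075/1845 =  - 5/3 = - 3^ ( - 1)*5^1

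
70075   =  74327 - 4252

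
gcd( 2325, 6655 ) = 5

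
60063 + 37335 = 97398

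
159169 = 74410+84759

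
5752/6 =2876/3 = 958.67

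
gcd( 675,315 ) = 45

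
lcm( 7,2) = 14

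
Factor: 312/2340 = 2/15 = 2^1 * 3^( - 1 )*5^( - 1)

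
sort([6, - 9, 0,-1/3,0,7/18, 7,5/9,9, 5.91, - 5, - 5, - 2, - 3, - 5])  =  [ - 9, - 5 , - 5, - 5 , - 3, - 2, - 1/3,  0, 0,7/18,  5/9 , 5.91,6, 7,  9]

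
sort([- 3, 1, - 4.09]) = [  -  4.09,  -  3,1 ] 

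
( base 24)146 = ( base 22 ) 18i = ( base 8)1246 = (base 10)678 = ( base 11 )567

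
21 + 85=106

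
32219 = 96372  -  64153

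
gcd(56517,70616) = 1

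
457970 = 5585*82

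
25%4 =1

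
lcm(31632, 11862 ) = 94896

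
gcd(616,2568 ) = 8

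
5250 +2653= 7903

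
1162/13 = 89 + 5/13 = 89.38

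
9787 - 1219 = 8568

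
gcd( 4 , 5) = 1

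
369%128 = 113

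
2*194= 388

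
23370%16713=6657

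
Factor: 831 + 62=19^1 * 47^1 = 893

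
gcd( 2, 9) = 1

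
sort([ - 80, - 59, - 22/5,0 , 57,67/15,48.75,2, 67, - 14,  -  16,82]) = [  -  80, - 59 , - 16,-14, - 22/5,0,2, 67/15,48.75 , 57, 67, 82] 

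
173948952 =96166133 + 77782819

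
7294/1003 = 7294/1003 = 7.27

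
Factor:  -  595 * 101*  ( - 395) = 5^2*7^1*17^1*79^1 * 101^1= 23737525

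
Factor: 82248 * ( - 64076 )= - 5270122848=- 2^5*3^1*23^1*83^1*149^1*193^1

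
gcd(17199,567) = 189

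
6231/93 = 67 = 67.00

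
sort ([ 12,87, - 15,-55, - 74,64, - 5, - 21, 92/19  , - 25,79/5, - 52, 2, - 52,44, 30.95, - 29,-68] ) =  [ - 74, - 68, - 55,- 52, - 52,  -  29, - 25 , - 21, - 15,-5, 2,92/19,  12,79/5,30.95, 44,  64, 87]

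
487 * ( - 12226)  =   - 5954062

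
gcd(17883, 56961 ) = 9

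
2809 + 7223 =10032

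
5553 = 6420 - 867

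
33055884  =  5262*6282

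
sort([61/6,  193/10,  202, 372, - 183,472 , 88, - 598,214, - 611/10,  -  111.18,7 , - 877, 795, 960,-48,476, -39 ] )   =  [-877,-598,  -  183, - 111.18, - 611/10,  -  48,-39,7, 61/6, 193/10, 88, 202,214, 372,472,476,  795,960 ]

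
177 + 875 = 1052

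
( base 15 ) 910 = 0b11111111000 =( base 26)30c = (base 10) 2040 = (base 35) 1na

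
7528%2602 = 2324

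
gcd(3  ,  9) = 3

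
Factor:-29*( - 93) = 2697 =3^1*29^1*31^1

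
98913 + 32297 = 131210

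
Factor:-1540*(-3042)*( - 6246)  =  -29260511280 = -2^4*3^4*5^1 * 7^1*11^1*13^2*347^1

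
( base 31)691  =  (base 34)57S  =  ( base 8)13636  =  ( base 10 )6046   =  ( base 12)35BA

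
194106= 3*64702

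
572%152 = 116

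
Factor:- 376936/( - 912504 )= 47117/114063 = 3^(  -  1)*7^1*53^1*127^1*193^(  -  1 )*197^( - 1 ) 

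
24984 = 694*36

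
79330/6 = 13221 + 2/3 =13221.67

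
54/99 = 6/11 = 0.55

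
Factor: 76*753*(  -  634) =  - 2^3*3^1*19^1*  251^1*317^1  =  - 36282552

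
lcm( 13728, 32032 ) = 96096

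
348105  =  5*69621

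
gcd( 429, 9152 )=143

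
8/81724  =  2/20431   =  0.00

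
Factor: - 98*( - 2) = 2^2*7^2 = 196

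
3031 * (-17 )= - 51527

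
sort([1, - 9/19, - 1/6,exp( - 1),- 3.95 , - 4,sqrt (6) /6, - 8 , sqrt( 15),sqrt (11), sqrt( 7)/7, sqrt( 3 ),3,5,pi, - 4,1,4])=[ - 8, - 4, - 4,- 3.95, - 9/19, - 1/6,exp( - 1),sqrt( 7 ) /7,sqrt( 6 ) /6,1,  1,sqrt (3), 3,pi,sqrt( 11), sqrt(15 ),4, 5]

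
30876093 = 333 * 92721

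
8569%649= 132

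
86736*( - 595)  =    -  51607920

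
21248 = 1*21248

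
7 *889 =6223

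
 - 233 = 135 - 368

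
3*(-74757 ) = -224271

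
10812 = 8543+2269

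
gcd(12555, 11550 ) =15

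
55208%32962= 22246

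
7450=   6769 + 681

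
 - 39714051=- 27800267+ - 11913784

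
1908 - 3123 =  - 1215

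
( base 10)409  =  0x199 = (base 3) 120011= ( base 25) g9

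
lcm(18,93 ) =558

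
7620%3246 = 1128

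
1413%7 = 6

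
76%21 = 13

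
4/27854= 2/13927 = 0.00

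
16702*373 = 6229846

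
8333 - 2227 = 6106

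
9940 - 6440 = 3500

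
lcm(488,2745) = 21960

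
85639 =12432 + 73207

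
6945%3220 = 505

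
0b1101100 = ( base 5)413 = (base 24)4c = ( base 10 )108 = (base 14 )7a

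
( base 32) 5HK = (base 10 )5684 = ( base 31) 5sb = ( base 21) CIE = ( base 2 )1011000110100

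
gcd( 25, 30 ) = 5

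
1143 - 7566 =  - 6423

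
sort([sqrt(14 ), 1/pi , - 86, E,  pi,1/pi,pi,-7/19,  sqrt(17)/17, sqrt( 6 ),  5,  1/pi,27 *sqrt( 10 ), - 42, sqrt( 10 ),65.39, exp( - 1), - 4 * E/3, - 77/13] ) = [ - 86, - 42 , - 77/13 ,-4 * E/3,-7/19, sqrt( 17 )/17,  1/pi, 1/pi, 1/pi,exp( - 1), sqrt( 6 ), E,pi,pi,sqrt( 10 ),  sqrt(14 ), 5,65.39, 27*sqrt( 10)]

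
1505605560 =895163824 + 610441736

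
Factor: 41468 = 2^2*7^1*1481^1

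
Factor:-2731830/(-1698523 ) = 2^1*3^1* 5^1 * 41^1*701^ ( - 1 )*2221^1 * 2423^ ( - 1 ) 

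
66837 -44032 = 22805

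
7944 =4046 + 3898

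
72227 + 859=73086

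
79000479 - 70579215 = 8421264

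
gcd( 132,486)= 6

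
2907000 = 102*28500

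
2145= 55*39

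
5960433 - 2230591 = 3729842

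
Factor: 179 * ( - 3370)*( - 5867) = 3539150410 =2^1*5^1 * 179^1*337^1*5867^1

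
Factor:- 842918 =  - 2^1*421459^1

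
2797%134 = 117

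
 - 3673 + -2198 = -5871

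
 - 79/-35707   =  79/35707 = 0.00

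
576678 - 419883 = 156795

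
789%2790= 789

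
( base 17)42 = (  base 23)31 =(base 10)70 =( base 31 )28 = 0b1000110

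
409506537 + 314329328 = 723835865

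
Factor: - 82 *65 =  - 5330 = - 2^1* 5^1*13^1*41^1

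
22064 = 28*788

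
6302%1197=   317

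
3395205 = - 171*( - 19855)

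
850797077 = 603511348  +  247285729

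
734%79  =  23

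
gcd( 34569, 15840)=9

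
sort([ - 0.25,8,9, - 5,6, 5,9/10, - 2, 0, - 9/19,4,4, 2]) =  [ - 5, - 2, - 9/19, - 0.25,0, 9/10, 2, 4, 4 , 5, 6,8,9]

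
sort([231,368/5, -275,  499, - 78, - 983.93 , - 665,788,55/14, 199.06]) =[ - 983.93, - 665, -275, - 78, 55/14,368/5, 199.06,  231,499,  788]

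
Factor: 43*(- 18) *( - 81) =62694 = 2^1*3^6*43^1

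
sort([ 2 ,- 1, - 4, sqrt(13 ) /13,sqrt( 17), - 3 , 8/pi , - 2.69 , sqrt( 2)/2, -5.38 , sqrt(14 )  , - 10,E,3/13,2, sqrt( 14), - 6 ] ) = [ - 10 ,- 6 , - 5.38, - 4, - 3, - 2.69, - 1,3/13 , sqrt ( 13 )/13,sqrt(2) /2 , 2, 2, 8/pi, E,sqrt( 14 ),sqrt( 14 ),sqrt( 17 )]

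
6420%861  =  393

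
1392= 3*464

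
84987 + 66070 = 151057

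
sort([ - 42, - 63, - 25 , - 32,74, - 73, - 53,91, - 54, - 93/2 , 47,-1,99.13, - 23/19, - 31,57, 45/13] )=[ - 73, - 63,  -  54, - 53,  -  93/2,-42, - 32, - 31, - 25, - 23/19,  -  1,45/13,  47,57 , 74 , 91, 99.13 ]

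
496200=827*600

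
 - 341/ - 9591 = 341/9591 = 0.04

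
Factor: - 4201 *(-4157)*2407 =29^1 *83^1*4157^1*4201^1 = 42034781699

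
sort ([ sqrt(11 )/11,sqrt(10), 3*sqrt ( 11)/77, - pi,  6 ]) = [ - pi, 3*sqrt( 11)/77,sqrt(11 )/11,sqrt( 10), 6 ] 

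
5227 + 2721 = 7948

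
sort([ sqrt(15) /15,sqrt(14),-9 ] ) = [ - 9,sqrt( 15 )/15,sqrt(14)]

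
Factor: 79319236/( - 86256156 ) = -3^(-1)*7^( - 1)*1026859^( - 1)*19829809^1=- 19829809/21564039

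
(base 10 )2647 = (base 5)41042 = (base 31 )2nc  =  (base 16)a57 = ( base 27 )3H1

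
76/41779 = 76/41779 =0.00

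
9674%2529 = 2087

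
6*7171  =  43026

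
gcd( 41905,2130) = 5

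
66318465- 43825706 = 22492759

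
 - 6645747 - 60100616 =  - 66746363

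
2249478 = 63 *35706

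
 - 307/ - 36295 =307/36295 = 0.01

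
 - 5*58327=-291635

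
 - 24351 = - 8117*3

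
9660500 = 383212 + 9277288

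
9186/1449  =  6+164/483 = 6.34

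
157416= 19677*8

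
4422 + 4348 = 8770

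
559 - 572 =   -  13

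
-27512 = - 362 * 76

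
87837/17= 5166 + 15/17 = 5166.88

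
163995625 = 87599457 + 76396168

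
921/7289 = 921/7289 = 0.13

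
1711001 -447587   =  1263414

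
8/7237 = 8/7237 = 0.00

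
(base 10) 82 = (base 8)122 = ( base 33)2G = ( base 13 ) 64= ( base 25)37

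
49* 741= 36309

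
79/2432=79/2432  =  0.03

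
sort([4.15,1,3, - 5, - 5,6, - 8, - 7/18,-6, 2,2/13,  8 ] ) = [ - 8, - 6, - 5,  -  5, - 7/18,2/13,1,2,3,4.15,  6, 8]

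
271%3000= 271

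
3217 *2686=8640862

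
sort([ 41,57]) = [41,57 ]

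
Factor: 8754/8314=3^1*1459^1*4157^(  -  1) = 4377/4157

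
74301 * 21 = 1560321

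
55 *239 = 13145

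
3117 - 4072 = -955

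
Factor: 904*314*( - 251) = - 71247856 =- 2^4*113^1  *  157^1*251^1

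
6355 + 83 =6438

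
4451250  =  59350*75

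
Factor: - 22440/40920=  - 17/31 = - 17^1 * 31^( - 1) 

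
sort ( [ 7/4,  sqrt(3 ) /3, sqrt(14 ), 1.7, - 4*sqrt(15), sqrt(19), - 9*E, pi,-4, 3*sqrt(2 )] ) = [-9*E,-4*sqrt (15 ), - 4  ,  sqrt( 3)/3, 1.7, 7/4, pi,sqrt(14 ),3*sqrt( 2 ), sqrt(19)]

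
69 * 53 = 3657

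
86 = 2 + 84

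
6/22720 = 3/11360 = 0.00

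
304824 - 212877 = 91947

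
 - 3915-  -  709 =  - 3206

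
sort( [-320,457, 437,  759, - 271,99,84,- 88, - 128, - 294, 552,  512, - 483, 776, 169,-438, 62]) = [ - 483,-438, - 320, - 294, - 271, - 128,-88,62, 84, 99,169,437, 457,512,552,759 , 776]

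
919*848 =779312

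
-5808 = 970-6778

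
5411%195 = 146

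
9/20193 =3/6731= 0.00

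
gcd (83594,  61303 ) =1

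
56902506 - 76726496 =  - 19823990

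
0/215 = 0=0.00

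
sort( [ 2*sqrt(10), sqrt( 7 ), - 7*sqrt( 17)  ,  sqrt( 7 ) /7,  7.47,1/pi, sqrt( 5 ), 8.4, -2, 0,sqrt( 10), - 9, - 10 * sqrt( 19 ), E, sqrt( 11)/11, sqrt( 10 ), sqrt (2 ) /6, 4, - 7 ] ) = [ -10 * sqrt (19 ), - 7*sqrt(17 ), - 9, - 7 , - 2,0, sqrt( 2)/6 , sqrt(11 ) /11, 1/pi, sqrt( 7 )/7, sqrt(5), sqrt( 7 ), E, sqrt( 10), sqrt( 10 ), 4 , 2 * sqrt( 10), 7.47, 8.4]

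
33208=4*8302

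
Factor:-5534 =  - 2^1*2767^1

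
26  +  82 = 108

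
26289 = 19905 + 6384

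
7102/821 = 8 + 534/821=8.65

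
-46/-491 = 46/491=0.09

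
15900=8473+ 7427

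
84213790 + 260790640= 345004430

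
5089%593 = 345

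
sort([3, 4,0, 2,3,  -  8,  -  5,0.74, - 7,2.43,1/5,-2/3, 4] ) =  [-8 ,-7, - 5, - 2/3 , 0,1/5 , 0.74,2,2.43,3,3, 4, 4] 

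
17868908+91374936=109243844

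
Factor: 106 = 2^1 * 53^1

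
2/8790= 1/4395 =0.00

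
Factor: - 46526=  - 2^1*43^1*541^1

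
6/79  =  6/79 = 0.08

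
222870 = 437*510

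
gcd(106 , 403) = 1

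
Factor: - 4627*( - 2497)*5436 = 2^2*3^2*7^1 *11^1 * 151^1*227^1*661^1 = 62805472884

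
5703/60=1901/20 =95.05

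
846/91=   9+27/91  =  9.30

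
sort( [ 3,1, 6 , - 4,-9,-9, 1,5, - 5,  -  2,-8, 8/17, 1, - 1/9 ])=[ - 9,-9, - 8, - 5,-4 ,-2, - 1/9, 8/17 , 1,1,1,3, 5, 6 ] 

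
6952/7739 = 6952/7739 = 0.90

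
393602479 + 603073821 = 996676300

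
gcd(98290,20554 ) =2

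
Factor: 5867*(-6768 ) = -2^4*3^2*47^1 * 5867^1 = -39707856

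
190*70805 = 13452950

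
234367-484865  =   - 250498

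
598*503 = 300794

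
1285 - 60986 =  - 59701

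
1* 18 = 18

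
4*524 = 2096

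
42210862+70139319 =112350181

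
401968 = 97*4144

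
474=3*158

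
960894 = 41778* 23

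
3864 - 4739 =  - 875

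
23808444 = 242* 98382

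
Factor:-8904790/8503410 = -890479/850341  =  - 3^(-1)* 37^1*41^1  *587^1*283447^(-1)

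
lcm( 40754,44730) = 1833930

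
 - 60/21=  - 3 + 1/7  =  -  2.86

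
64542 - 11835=52707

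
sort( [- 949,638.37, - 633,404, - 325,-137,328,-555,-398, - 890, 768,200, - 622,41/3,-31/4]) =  [ - 949,  -  890, - 633, - 622, - 555, - 398, - 325, - 137,  -  31/4,41/3, 200, 328, 404 , 638.37,  768 ] 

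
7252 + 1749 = 9001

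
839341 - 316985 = 522356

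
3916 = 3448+468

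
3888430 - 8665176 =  - 4776746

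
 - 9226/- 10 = 4613/5 = 922.60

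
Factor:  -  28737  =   - 3^2*31^1*103^1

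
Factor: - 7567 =  -  7^1*23^1*47^1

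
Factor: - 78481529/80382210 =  - 2^(-1 )*3^ ( - 1)*5^( - 1)*7^1 * 2679407^(  -  1)*11211647^1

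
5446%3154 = 2292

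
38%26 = 12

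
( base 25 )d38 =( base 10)8208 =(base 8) 20020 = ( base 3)102021000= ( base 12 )4900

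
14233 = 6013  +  8220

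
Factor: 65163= 3^1*7^1*29^1*107^1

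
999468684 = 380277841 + 619190843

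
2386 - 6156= -3770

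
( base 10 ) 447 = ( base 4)12333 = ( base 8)677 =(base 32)DV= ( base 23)ja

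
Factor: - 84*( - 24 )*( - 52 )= - 2^7*3^2*7^1*13^1 = - 104832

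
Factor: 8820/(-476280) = -1/54 = - 2^( - 1 ) * 3^( - 3 )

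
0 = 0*41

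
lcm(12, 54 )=108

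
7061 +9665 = 16726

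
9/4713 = 3/1571 = 0.00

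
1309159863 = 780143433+529016430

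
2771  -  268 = 2503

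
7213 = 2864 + 4349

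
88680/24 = 3695 = 3695.00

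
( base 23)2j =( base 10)65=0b1000001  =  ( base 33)1W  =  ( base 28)29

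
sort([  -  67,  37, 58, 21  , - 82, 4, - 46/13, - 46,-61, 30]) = [ - 82  , - 67 , - 61, - 46,- 46/13, 4, 21, 30, 37,58 ]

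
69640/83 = 69640/83 = 839.04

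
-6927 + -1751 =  - 8678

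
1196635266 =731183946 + 465451320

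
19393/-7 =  - 2771 + 4/7  =  - 2770.43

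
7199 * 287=2066113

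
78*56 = 4368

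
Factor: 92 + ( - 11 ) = 81 =3^4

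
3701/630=3701/630=5.87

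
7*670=4690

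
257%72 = 41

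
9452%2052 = 1244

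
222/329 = 222/329 = 0.67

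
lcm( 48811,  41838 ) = 292866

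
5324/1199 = 484/109 = 4.44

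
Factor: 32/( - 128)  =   - 1/4 = - 2^( - 2)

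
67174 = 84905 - 17731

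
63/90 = 7/10 =0.70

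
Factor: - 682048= - 2^6*10657^1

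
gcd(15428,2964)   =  76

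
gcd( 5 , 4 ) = 1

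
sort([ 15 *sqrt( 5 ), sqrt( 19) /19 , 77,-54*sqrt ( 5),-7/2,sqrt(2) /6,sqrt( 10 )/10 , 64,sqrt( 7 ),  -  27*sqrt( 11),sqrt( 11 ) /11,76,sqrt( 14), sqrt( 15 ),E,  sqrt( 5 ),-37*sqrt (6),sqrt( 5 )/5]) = [ - 54*sqrt( 5), - 37*sqrt( 6 ), - 27 *sqrt( 11), - 7/2, sqrt(19 )/19, sqrt( 2)/6, sqrt (11) /11,sqrt(10 )/10,sqrt(5)/5,sqrt( 5 ),sqrt( 7 ),E,sqrt(14 ),sqrt ( 15),15*sqrt(5 ), 64,  76,77] 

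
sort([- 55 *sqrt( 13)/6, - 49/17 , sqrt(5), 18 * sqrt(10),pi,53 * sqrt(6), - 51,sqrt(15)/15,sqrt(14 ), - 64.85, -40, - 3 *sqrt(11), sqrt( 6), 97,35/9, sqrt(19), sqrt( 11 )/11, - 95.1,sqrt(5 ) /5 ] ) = [ - 95.1, - 64.85,-51, - 40 , - 55*sqrt( 13 ) /6,-3*sqrt(11),-49/17, sqrt( 15)/15,sqrt( 11) /11, sqrt(5 )/5,sqrt(5),sqrt(6), pi,sqrt(14 )  ,  35/9, sqrt( 19 ), 18*  sqrt(10),97, 53 * sqrt(6 ) ]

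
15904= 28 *568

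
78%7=1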